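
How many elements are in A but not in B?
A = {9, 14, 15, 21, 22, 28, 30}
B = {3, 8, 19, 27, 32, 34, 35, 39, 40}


Set A = {9, 14, 15, 21, 22, 28, 30}
Set B = {3, 8, 19, 27, 32, 34, 35, 39, 40}
A \ B = {9, 14, 15, 21, 22, 28, 30}
|A \ B| = 7

7


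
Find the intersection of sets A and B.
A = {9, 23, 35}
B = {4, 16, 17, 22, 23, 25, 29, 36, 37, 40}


Set A = {9, 23, 35}
Set B = {4, 16, 17, 22, 23, 25, 29, 36, 37, 40}
A ∩ B includes only elements in both sets.
Check each element of A against B:
9 ✗, 23 ✓, 35 ✗
A ∩ B = {23}

{23}


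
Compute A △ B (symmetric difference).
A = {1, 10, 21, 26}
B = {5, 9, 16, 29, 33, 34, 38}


Set A = {1, 10, 21, 26}
Set B = {5, 9, 16, 29, 33, 34, 38}
A △ B = (A \ B) ∪ (B \ A)
Elements in A but not B: {1, 10, 21, 26}
Elements in B but not A: {5, 9, 16, 29, 33, 34, 38}
A △ B = {1, 5, 9, 10, 16, 21, 26, 29, 33, 34, 38}

{1, 5, 9, 10, 16, 21, 26, 29, 33, 34, 38}


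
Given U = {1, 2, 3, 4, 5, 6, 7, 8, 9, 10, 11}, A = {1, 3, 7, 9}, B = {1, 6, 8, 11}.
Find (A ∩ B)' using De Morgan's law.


U = {1, 2, 3, 4, 5, 6, 7, 8, 9, 10, 11}
A = {1, 3, 7, 9}, B = {1, 6, 8, 11}
A ∩ B = {1}
(A ∩ B)' = U \ (A ∩ B) = {2, 3, 4, 5, 6, 7, 8, 9, 10, 11}
Verification via A' ∪ B': A' = {2, 4, 5, 6, 8, 10, 11}, B' = {2, 3, 4, 5, 7, 9, 10}
A' ∪ B' = {2, 3, 4, 5, 6, 7, 8, 9, 10, 11} ✓

{2, 3, 4, 5, 6, 7, 8, 9, 10, 11}


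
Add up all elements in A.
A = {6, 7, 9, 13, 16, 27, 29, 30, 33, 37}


Set A = {6, 7, 9, 13, 16, 27, 29, 30, 33, 37}
Sum = 6 + 7 + 9 + 13 + 16 + 27 + 29 + 30 + 33 + 37 = 207

207


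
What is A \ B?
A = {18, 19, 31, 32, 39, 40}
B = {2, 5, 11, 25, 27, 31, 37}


Set A = {18, 19, 31, 32, 39, 40}
Set B = {2, 5, 11, 25, 27, 31, 37}
A \ B includes elements in A that are not in B.
Check each element of A:
18 (not in B, keep), 19 (not in B, keep), 31 (in B, remove), 32 (not in B, keep), 39 (not in B, keep), 40 (not in B, keep)
A \ B = {18, 19, 32, 39, 40}

{18, 19, 32, 39, 40}


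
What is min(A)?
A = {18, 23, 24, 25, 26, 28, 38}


Set A = {18, 23, 24, 25, 26, 28, 38}
Elements in ascending order: 18, 23, 24, 25, 26, 28, 38
The smallest element is 18.

18


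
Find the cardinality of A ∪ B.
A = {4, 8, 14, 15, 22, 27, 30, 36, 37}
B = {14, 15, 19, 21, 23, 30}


Set A = {4, 8, 14, 15, 22, 27, 30, 36, 37}, |A| = 9
Set B = {14, 15, 19, 21, 23, 30}, |B| = 6
A ∩ B = {14, 15, 30}, |A ∩ B| = 3
|A ∪ B| = |A| + |B| - |A ∩ B| = 9 + 6 - 3 = 12

12


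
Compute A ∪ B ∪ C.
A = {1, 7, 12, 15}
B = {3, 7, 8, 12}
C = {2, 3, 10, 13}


Set A = {1, 7, 12, 15}
Set B = {3, 7, 8, 12}
Set C = {2, 3, 10, 13}
First, A ∪ B = {1, 3, 7, 8, 12, 15}
Then, (A ∪ B) ∪ C = {1, 2, 3, 7, 8, 10, 12, 13, 15}

{1, 2, 3, 7, 8, 10, 12, 13, 15}


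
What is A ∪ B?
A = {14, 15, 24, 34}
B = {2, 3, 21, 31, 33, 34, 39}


Set A = {14, 15, 24, 34}
Set B = {2, 3, 21, 31, 33, 34, 39}
A ∪ B includes all elements in either set.
Elements from A: {14, 15, 24, 34}
Elements from B not already included: {2, 3, 21, 31, 33, 39}
A ∪ B = {2, 3, 14, 15, 21, 24, 31, 33, 34, 39}

{2, 3, 14, 15, 21, 24, 31, 33, 34, 39}


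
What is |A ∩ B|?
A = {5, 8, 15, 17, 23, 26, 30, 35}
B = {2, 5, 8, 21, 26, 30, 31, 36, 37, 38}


Set A = {5, 8, 15, 17, 23, 26, 30, 35}
Set B = {2, 5, 8, 21, 26, 30, 31, 36, 37, 38}
A ∩ B = {5, 8, 26, 30}
|A ∩ B| = 4

4


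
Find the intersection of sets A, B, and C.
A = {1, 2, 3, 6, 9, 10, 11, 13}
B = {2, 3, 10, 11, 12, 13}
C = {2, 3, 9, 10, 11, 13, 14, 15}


Set A = {1, 2, 3, 6, 9, 10, 11, 13}
Set B = {2, 3, 10, 11, 12, 13}
Set C = {2, 3, 9, 10, 11, 13, 14, 15}
First, A ∩ B = {2, 3, 10, 11, 13}
Then, (A ∩ B) ∩ C = {2, 3, 10, 11, 13}

{2, 3, 10, 11, 13}


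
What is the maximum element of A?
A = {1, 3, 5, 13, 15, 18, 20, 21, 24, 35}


Set A = {1, 3, 5, 13, 15, 18, 20, 21, 24, 35}
Elements in ascending order: 1, 3, 5, 13, 15, 18, 20, 21, 24, 35
The largest element is 35.

35


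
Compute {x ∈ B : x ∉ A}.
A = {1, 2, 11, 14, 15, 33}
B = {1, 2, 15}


Set A = {1, 2, 11, 14, 15, 33}
Set B = {1, 2, 15}
Check each element of B against A:
1 ∈ A, 2 ∈ A, 15 ∈ A
Elements of B not in A: {}

{}


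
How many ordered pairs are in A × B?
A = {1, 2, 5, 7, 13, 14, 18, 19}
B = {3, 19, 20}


Set A = {1, 2, 5, 7, 13, 14, 18, 19} has 8 elements.
Set B = {3, 19, 20} has 3 elements.
|A × B| = |A| × |B| = 8 × 3 = 24

24


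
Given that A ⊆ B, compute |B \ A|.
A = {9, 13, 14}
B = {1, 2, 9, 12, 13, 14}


Set A = {9, 13, 14}, |A| = 3
Set B = {1, 2, 9, 12, 13, 14}, |B| = 6
Since A ⊆ B: B \ A = {1, 2, 12}
|B| - |A| = 6 - 3 = 3

3


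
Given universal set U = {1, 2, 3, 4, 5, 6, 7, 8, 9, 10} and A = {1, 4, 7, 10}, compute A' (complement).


Universal set U = {1, 2, 3, 4, 5, 6, 7, 8, 9, 10}
Set A = {1, 4, 7, 10}
A' = U \ A = elements in U but not in A
Checking each element of U:
1 (in A, exclude), 2 (not in A, include), 3 (not in A, include), 4 (in A, exclude), 5 (not in A, include), 6 (not in A, include), 7 (in A, exclude), 8 (not in A, include), 9 (not in A, include), 10 (in A, exclude)
A' = {2, 3, 5, 6, 8, 9}

{2, 3, 5, 6, 8, 9}


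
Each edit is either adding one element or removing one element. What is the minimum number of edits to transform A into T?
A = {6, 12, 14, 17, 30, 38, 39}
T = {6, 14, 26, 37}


Set A = {6, 12, 14, 17, 30, 38, 39}
Set T = {6, 14, 26, 37}
Elements to remove from A (in A, not in T): {12, 17, 30, 38, 39} → 5 removals
Elements to add to A (in T, not in A): {26, 37} → 2 additions
Total edits = 5 + 2 = 7

7


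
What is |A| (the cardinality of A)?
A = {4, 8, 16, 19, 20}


Set A = {4, 8, 16, 19, 20}
Listing elements: 4, 8, 16, 19, 20
Counting: 5 elements
|A| = 5

5


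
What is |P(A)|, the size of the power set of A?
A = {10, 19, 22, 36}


Set A = {10, 19, 22, 36}
|A| = 4
The power set P(A) contains all subsets of A.
|P(A)| = 2^|A| = 2^4 = 16

16


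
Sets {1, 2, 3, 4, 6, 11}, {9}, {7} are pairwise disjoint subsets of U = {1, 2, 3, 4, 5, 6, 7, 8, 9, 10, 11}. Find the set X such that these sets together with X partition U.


U = {1, 2, 3, 4, 5, 6, 7, 8, 9, 10, 11}
Shown blocks: {1, 2, 3, 4, 6, 11}, {9}, {7}
A partition's blocks are pairwise disjoint and cover U, so the missing block = U \ (union of shown blocks).
Union of shown blocks: {1, 2, 3, 4, 6, 7, 9, 11}
Missing block = U \ (union) = {5, 8, 10}

{5, 8, 10}


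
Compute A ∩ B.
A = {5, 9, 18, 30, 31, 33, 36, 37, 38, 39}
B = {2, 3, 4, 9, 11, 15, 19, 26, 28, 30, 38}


Set A = {5, 9, 18, 30, 31, 33, 36, 37, 38, 39}
Set B = {2, 3, 4, 9, 11, 15, 19, 26, 28, 30, 38}
A ∩ B includes only elements in both sets.
Check each element of A against B:
5 ✗, 9 ✓, 18 ✗, 30 ✓, 31 ✗, 33 ✗, 36 ✗, 37 ✗, 38 ✓, 39 ✗
A ∩ B = {9, 30, 38}

{9, 30, 38}


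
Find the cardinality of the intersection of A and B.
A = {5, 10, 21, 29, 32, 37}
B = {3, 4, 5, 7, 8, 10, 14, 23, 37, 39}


Set A = {5, 10, 21, 29, 32, 37}
Set B = {3, 4, 5, 7, 8, 10, 14, 23, 37, 39}
A ∩ B = {5, 10, 37}
|A ∩ B| = 3

3


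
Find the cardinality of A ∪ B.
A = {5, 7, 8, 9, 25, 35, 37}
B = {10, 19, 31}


Set A = {5, 7, 8, 9, 25, 35, 37}, |A| = 7
Set B = {10, 19, 31}, |B| = 3
A ∩ B = {}, |A ∩ B| = 0
|A ∪ B| = |A| + |B| - |A ∩ B| = 7 + 3 - 0 = 10

10


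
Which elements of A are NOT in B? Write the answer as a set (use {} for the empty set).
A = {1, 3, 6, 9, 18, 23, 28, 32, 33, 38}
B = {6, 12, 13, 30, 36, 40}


Set A = {1, 3, 6, 9, 18, 23, 28, 32, 33, 38}
Set B = {6, 12, 13, 30, 36, 40}
Check each element of A against B:
1 ∉ B (include), 3 ∉ B (include), 6 ∈ B, 9 ∉ B (include), 18 ∉ B (include), 23 ∉ B (include), 28 ∉ B (include), 32 ∉ B (include), 33 ∉ B (include), 38 ∉ B (include)
Elements of A not in B: {1, 3, 9, 18, 23, 28, 32, 33, 38}

{1, 3, 9, 18, 23, 28, 32, 33, 38}


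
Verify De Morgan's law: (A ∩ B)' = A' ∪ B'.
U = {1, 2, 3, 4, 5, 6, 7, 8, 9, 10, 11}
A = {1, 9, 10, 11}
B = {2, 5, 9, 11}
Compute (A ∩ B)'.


U = {1, 2, 3, 4, 5, 6, 7, 8, 9, 10, 11}
A = {1, 9, 10, 11}, B = {2, 5, 9, 11}
A ∩ B = {9, 11}
(A ∩ B)' = U \ (A ∩ B) = {1, 2, 3, 4, 5, 6, 7, 8, 10}
Verification via A' ∪ B': A' = {2, 3, 4, 5, 6, 7, 8}, B' = {1, 3, 4, 6, 7, 8, 10}
A' ∪ B' = {1, 2, 3, 4, 5, 6, 7, 8, 10} ✓

{1, 2, 3, 4, 5, 6, 7, 8, 10}


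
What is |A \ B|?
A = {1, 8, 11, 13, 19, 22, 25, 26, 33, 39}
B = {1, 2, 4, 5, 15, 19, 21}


Set A = {1, 8, 11, 13, 19, 22, 25, 26, 33, 39}
Set B = {1, 2, 4, 5, 15, 19, 21}
A \ B = {8, 11, 13, 22, 25, 26, 33, 39}
|A \ B| = 8

8


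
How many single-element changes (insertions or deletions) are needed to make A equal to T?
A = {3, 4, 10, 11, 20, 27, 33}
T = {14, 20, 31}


Set A = {3, 4, 10, 11, 20, 27, 33}
Set T = {14, 20, 31}
Elements to remove from A (in A, not in T): {3, 4, 10, 11, 27, 33} → 6 removals
Elements to add to A (in T, not in A): {14, 31} → 2 additions
Total edits = 6 + 2 = 8

8


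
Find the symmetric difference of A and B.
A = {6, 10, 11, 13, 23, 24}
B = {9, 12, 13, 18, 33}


Set A = {6, 10, 11, 13, 23, 24}
Set B = {9, 12, 13, 18, 33}
A △ B = (A \ B) ∪ (B \ A)
Elements in A but not B: {6, 10, 11, 23, 24}
Elements in B but not A: {9, 12, 18, 33}
A △ B = {6, 9, 10, 11, 12, 18, 23, 24, 33}

{6, 9, 10, 11, 12, 18, 23, 24, 33}


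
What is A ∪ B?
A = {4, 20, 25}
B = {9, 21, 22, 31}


Set A = {4, 20, 25}
Set B = {9, 21, 22, 31}
A ∪ B includes all elements in either set.
Elements from A: {4, 20, 25}
Elements from B not already included: {9, 21, 22, 31}
A ∪ B = {4, 9, 20, 21, 22, 25, 31}

{4, 9, 20, 21, 22, 25, 31}


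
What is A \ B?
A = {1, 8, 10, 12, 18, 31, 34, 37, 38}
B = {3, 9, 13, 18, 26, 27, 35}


Set A = {1, 8, 10, 12, 18, 31, 34, 37, 38}
Set B = {3, 9, 13, 18, 26, 27, 35}
A \ B includes elements in A that are not in B.
Check each element of A:
1 (not in B, keep), 8 (not in B, keep), 10 (not in B, keep), 12 (not in B, keep), 18 (in B, remove), 31 (not in B, keep), 34 (not in B, keep), 37 (not in B, keep), 38 (not in B, keep)
A \ B = {1, 8, 10, 12, 31, 34, 37, 38}

{1, 8, 10, 12, 31, 34, 37, 38}


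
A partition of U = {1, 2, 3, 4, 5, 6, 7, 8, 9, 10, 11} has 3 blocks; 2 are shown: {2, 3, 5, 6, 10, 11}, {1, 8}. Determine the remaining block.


U = {1, 2, 3, 4, 5, 6, 7, 8, 9, 10, 11}
Shown blocks: {2, 3, 5, 6, 10, 11}, {1, 8}
A partition's blocks are pairwise disjoint and cover U, so the missing block = U \ (union of shown blocks).
Union of shown blocks: {1, 2, 3, 5, 6, 8, 10, 11}
Missing block = U \ (union) = {4, 7, 9}

{4, 7, 9}


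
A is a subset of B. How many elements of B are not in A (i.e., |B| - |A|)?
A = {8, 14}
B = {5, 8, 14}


Set A = {8, 14}, |A| = 2
Set B = {5, 8, 14}, |B| = 3
Since A ⊆ B: B \ A = {5}
|B| - |A| = 3 - 2 = 1

1


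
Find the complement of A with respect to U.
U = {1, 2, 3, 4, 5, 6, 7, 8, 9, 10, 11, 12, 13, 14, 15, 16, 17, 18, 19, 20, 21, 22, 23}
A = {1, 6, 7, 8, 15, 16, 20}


Universal set U = {1, 2, 3, 4, 5, 6, 7, 8, 9, 10, 11, 12, 13, 14, 15, 16, 17, 18, 19, 20, 21, 22, 23}
Set A = {1, 6, 7, 8, 15, 16, 20}
A' = U \ A = elements in U but not in A
Checking each element of U:
1 (in A, exclude), 2 (not in A, include), 3 (not in A, include), 4 (not in A, include), 5 (not in A, include), 6 (in A, exclude), 7 (in A, exclude), 8 (in A, exclude), 9 (not in A, include), 10 (not in A, include), 11 (not in A, include), 12 (not in A, include), 13 (not in A, include), 14 (not in A, include), 15 (in A, exclude), 16 (in A, exclude), 17 (not in A, include), 18 (not in A, include), 19 (not in A, include), 20 (in A, exclude), 21 (not in A, include), 22 (not in A, include), 23 (not in A, include)
A' = {2, 3, 4, 5, 9, 10, 11, 12, 13, 14, 17, 18, 19, 21, 22, 23}

{2, 3, 4, 5, 9, 10, 11, 12, 13, 14, 17, 18, 19, 21, 22, 23}


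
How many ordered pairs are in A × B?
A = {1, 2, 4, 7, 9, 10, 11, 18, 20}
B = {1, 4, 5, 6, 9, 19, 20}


Set A = {1, 2, 4, 7, 9, 10, 11, 18, 20} has 9 elements.
Set B = {1, 4, 5, 6, 9, 19, 20} has 7 elements.
|A × B| = |A| × |B| = 9 × 7 = 63

63


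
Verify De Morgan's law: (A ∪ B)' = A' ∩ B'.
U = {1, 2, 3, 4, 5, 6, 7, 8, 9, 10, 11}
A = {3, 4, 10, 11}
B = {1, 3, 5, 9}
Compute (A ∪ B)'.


U = {1, 2, 3, 4, 5, 6, 7, 8, 9, 10, 11}
A = {3, 4, 10, 11}, B = {1, 3, 5, 9}
A ∪ B = {1, 3, 4, 5, 9, 10, 11}
(A ∪ B)' = U \ (A ∪ B) = {2, 6, 7, 8}
Verification via A' ∩ B': A' = {1, 2, 5, 6, 7, 8, 9}, B' = {2, 4, 6, 7, 8, 10, 11}
A' ∩ B' = {2, 6, 7, 8} ✓

{2, 6, 7, 8}


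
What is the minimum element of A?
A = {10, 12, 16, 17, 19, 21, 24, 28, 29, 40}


Set A = {10, 12, 16, 17, 19, 21, 24, 28, 29, 40}
Elements in ascending order: 10, 12, 16, 17, 19, 21, 24, 28, 29, 40
The smallest element is 10.

10


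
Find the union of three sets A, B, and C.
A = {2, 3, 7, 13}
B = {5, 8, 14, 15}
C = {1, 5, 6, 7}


Set A = {2, 3, 7, 13}
Set B = {5, 8, 14, 15}
Set C = {1, 5, 6, 7}
First, A ∪ B = {2, 3, 5, 7, 8, 13, 14, 15}
Then, (A ∪ B) ∪ C = {1, 2, 3, 5, 6, 7, 8, 13, 14, 15}

{1, 2, 3, 5, 6, 7, 8, 13, 14, 15}


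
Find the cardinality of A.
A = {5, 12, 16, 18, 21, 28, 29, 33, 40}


Set A = {5, 12, 16, 18, 21, 28, 29, 33, 40}
Listing elements: 5, 12, 16, 18, 21, 28, 29, 33, 40
Counting: 9 elements
|A| = 9

9


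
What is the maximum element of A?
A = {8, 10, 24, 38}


Set A = {8, 10, 24, 38}
Elements in ascending order: 8, 10, 24, 38
The largest element is 38.

38


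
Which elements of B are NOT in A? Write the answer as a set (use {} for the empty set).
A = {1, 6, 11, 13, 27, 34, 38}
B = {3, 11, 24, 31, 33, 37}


Set A = {1, 6, 11, 13, 27, 34, 38}
Set B = {3, 11, 24, 31, 33, 37}
Check each element of B against A:
3 ∉ A (include), 11 ∈ A, 24 ∉ A (include), 31 ∉ A (include), 33 ∉ A (include), 37 ∉ A (include)
Elements of B not in A: {3, 24, 31, 33, 37}

{3, 24, 31, 33, 37}


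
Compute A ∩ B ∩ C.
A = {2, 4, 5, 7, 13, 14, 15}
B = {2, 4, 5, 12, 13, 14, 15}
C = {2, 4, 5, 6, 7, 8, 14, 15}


Set A = {2, 4, 5, 7, 13, 14, 15}
Set B = {2, 4, 5, 12, 13, 14, 15}
Set C = {2, 4, 5, 6, 7, 8, 14, 15}
First, A ∩ B = {2, 4, 5, 13, 14, 15}
Then, (A ∩ B) ∩ C = {2, 4, 5, 14, 15}

{2, 4, 5, 14, 15}


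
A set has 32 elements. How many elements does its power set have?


The set has 32 elements.
The power set contains all possible subsets.
|P(A)| = 2^|A| = 2^32 = 4294967296

4294967296


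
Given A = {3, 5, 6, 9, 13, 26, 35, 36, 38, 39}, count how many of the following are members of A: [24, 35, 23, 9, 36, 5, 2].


Set A = {3, 5, 6, 9, 13, 26, 35, 36, 38, 39}
Candidates: [24, 35, 23, 9, 36, 5, 2]
Check each candidate:
24 ∉ A, 35 ∈ A, 23 ∉ A, 9 ∈ A, 36 ∈ A, 5 ∈ A, 2 ∉ A
Count of candidates in A: 4

4


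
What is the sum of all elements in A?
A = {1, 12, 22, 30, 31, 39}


Set A = {1, 12, 22, 30, 31, 39}
Sum = 1 + 12 + 22 + 30 + 31 + 39 = 135

135


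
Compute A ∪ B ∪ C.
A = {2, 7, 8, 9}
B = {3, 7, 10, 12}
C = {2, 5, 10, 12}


Set A = {2, 7, 8, 9}
Set B = {3, 7, 10, 12}
Set C = {2, 5, 10, 12}
First, A ∪ B = {2, 3, 7, 8, 9, 10, 12}
Then, (A ∪ B) ∪ C = {2, 3, 5, 7, 8, 9, 10, 12}

{2, 3, 5, 7, 8, 9, 10, 12}


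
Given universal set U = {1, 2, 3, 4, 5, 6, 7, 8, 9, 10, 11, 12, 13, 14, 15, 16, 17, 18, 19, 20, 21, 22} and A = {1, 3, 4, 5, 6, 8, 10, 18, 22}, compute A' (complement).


Universal set U = {1, 2, 3, 4, 5, 6, 7, 8, 9, 10, 11, 12, 13, 14, 15, 16, 17, 18, 19, 20, 21, 22}
Set A = {1, 3, 4, 5, 6, 8, 10, 18, 22}
A' = U \ A = elements in U but not in A
Checking each element of U:
1 (in A, exclude), 2 (not in A, include), 3 (in A, exclude), 4 (in A, exclude), 5 (in A, exclude), 6 (in A, exclude), 7 (not in A, include), 8 (in A, exclude), 9 (not in A, include), 10 (in A, exclude), 11 (not in A, include), 12 (not in A, include), 13 (not in A, include), 14 (not in A, include), 15 (not in A, include), 16 (not in A, include), 17 (not in A, include), 18 (in A, exclude), 19 (not in A, include), 20 (not in A, include), 21 (not in A, include), 22 (in A, exclude)
A' = {2, 7, 9, 11, 12, 13, 14, 15, 16, 17, 19, 20, 21}

{2, 7, 9, 11, 12, 13, 14, 15, 16, 17, 19, 20, 21}


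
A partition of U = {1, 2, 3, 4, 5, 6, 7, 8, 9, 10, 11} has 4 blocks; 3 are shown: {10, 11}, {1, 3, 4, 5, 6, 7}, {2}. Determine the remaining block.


U = {1, 2, 3, 4, 5, 6, 7, 8, 9, 10, 11}
Shown blocks: {10, 11}, {1, 3, 4, 5, 6, 7}, {2}
A partition's blocks are pairwise disjoint and cover U, so the missing block = U \ (union of shown blocks).
Union of shown blocks: {1, 2, 3, 4, 5, 6, 7, 10, 11}
Missing block = U \ (union) = {8, 9}

{8, 9}


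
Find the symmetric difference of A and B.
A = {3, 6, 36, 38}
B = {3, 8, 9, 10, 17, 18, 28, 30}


Set A = {3, 6, 36, 38}
Set B = {3, 8, 9, 10, 17, 18, 28, 30}
A △ B = (A \ B) ∪ (B \ A)
Elements in A but not B: {6, 36, 38}
Elements in B but not A: {8, 9, 10, 17, 18, 28, 30}
A △ B = {6, 8, 9, 10, 17, 18, 28, 30, 36, 38}

{6, 8, 9, 10, 17, 18, 28, 30, 36, 38}


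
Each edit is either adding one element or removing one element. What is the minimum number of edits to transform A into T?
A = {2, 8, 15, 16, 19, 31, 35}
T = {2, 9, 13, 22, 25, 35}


Set A = {2, 8, 15, 16, 19, 31, 35}
Set T = {2, 9, 13, 22, 25, 35}
Elements to remove from A (in A, not in T): {8, 15, 16, 19, 31} → 5 removals
Elements to add to A (in T, not in A): {9, 13, 22, 25} → 4 additions
Total edits = 5 + 4 = 9

9


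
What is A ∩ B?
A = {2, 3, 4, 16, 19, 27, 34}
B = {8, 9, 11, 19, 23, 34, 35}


Set A = {2, 3, 4, 16, 19, 27, 34}
Set B = {8, 9, 11, 19, 23, 34, 35}
A ∩ B includes only elements in both sets.
Check each element of A against B:
2 ✗, 3 ✗, 4 ✗, 16 ✗, 19 ✓, 27 ✗, 34 ✓
A ∩ B = {19, 34}

{19, 34}


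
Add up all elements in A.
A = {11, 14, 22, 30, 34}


Set A = {11, 14, 22, 30, 34}
Sum = 11 + 14 + 22 + 30 + 34 = 111

111


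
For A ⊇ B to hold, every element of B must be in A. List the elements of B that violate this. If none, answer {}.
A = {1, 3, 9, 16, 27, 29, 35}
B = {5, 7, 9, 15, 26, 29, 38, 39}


Set A = {1, 3, 9, 16, 27, 29, 35}
Set B = {5, 7, 9, 15, 26, 29, 38, 39}
Check each element of B against A:
5 ∉ A (include), 7 ∉ A (include), 9 ∈ A, 15 ∉ A (include), 26 ∉ A (include), 29 ∈ A, 38 ∉ A (include), 39 ∉ A (include)
Elements of B not in A: {5, 7, 15, 26, 38, 39}

{5, 7, 15, 26, 38, 39}


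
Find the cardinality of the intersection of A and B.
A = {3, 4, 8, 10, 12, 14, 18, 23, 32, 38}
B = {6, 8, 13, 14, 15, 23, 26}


Set A = {3, 4, 8, 10, 12, 14, 18, 23, 32, 38}
Set B = {6, 8, 13, 14, 15, 23, 26}
A ∩ B = {8, 14, 23}
|A ∩ B| = 3

3


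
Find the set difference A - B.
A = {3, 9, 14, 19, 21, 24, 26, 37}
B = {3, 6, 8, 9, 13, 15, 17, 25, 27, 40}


Set A = {3, 9, 14, 19, 21, 24, 26, 37}
Set B = {3, 6, 8, 9, 13, 15, 17, 25, 27, 40}
A \ B includes elements in A that are not in B.
Check each element of A:
3 (in B, remove), 9 (in B, remove), 14 (not in B, keep), 19 (not in B, keep), 21 (not in B, keep), 24 (not in B, keep), 26 (not in B, keep), 37 (not in B, keep)
A \ B = {14, 19, 21, 24, 26, 37}

{14, 19, 21, 24, 26, 37}


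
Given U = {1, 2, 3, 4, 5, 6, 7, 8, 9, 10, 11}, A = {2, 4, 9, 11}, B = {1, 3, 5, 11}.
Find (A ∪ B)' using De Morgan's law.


U = {1, 2, 3, 4, 5, 6, 7, 8, 9, 10, 11}
A = {2, 4, 9, 11}, B = {1, 3, 5, 11}
A ∪ B = {1, 2, 3, 4, 5, 9, 11}
(A ∪ B)' = U \ (A ∪ B) = {6, 7, 8, 10}
Verification via A' ∩ B': A' = {1, 3, 5, 6, 7, 8, 10}, B' = {2, 4, 6, 7, 8, 9, 10}
A' ∩ B' = {6, 7, 8, 10} ✓

{6, 7, 8, 10}


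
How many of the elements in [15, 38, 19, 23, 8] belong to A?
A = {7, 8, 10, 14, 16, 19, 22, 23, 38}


Set A = {7, 8, 10, 14, 16, 19, 22, 23, 38}
Candidates: [15, 38, 19, 23, 8]
Check each candidate:
15 ∉ A, 38 ∈ A, 19 ∈ A, 23 ∈ A, 8 ∈ A
Count of candidates in A: 4

4


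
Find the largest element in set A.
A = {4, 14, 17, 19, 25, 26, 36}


Set A = {4, 14, 17, 19, 25, 26, 36}
Elements in ascending order: 4, 14, 17, 19, 25, 26, 36
The largest element is 36.

36


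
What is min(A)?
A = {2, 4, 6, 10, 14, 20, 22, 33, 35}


Set A = {2, 4, 6, 10, 14, 20, 22, 33, 35}
Elements in ascending order: 2, 4, 6, 10, 14, 20, 22, 33, 35
The smallest element is 2.

2


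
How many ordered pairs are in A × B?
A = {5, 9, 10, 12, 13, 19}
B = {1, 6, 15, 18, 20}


Set A = {5, 9, 10, 12, 13, 19} has 6 elements.
Set B = {1, 6, 15, 18, 20} has 5 elements.
|A × B| = |A| × |B| = 6 × 5 = 30

30


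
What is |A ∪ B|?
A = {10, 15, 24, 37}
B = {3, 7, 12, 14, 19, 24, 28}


Set A = {10, 15, 24, 37}, |A| = 4
Set B = {3, 7, 12, 14, 19, 24, 28}, |B| = 7
A ∩ B = {24}, |A ∩ B| = 1
|A ∪ B| = |A| + |B| - |A ∩ B| = 4 + 7 - 1 = 10

10


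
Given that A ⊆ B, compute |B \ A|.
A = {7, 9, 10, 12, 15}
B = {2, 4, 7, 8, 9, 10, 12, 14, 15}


Set A = {7, 9, 10, 12, 15}, |A| = 5
Set B = {2, 4, 7, 8, 9, 10, 12, 14, 15}, |B| = 9
Since A ⊆ B: B \ A = {2, 4, 8, 14}
|B| - |A| = 9 - 5 = 4

4


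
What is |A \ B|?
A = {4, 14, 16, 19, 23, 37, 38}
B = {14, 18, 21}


Set A = {4, 14, 16, 19, 23, 37, 38}
Set B = {14, 18, 21}
A \ B = {4, 16, 19, 23, 37, 38}
|A \ B| = 6

6


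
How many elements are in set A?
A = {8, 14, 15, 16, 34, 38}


Set A = {8, 14, 15, 16, 34, 38}
Listing elements: 8, 14, 15, 16, 34, 38
Counting: 6 elements
|A| = 6

6


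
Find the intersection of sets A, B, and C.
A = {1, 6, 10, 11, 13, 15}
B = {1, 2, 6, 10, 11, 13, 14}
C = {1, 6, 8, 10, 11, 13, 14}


Set A = {1, 6, 10, 11, 13, 15}
Set B = {1, 2, 6, 10, 11, 13, 14}
Set C = {1, 6, 8, 10, 11, 13, 14}
First, A ∩ B = {1, 6, 10, 11, 13}
Then, (A ∩ B) ∩ C = {1, 6, 10, 11, 13}

{1, 6, 10, 11, 13}


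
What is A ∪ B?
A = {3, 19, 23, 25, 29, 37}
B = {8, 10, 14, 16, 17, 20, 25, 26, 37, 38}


Set A = {3, 19, 23, 25, 29, 37}
Set B = {8, 10, 14, 16, 17, 20, 25, 26, 37, 38}
A ∪ B includes all elements in either set.
Elements from A: {3, 19, 23, 25, 29, 37}
Elements from B not already included: {8, 10, 14, 16, 17, 20, 26, 38}
A ∪ B = {3, 8, 10, 14, 16, 17, 19, 20, 23, 25, 26, 29, 37, 38}

{3, 8, 10, 14, 16, 17, 19, 20, 23, 25, 26, 29, 37, 38}


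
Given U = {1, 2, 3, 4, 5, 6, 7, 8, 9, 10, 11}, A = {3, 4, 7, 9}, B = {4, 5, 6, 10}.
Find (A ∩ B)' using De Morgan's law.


U = {1, 2, 3, 4, 5, 6, 7, 8, 9, 10, 11}
A = {3, 4, 7, 9}, B = {4, 5, 6, 10}
A ∩ B = {4}
(A ∩ B)' = U \ (A ∩ B) = {1, 2, 3, 5, 6, 7, 8, 9, 10, 11}
Verification via A' ∪ B': A' = {1, 2, 5, 6, 8, 10, 11}, B' = {1, 2, 3, 7, 8, 9, 11}
A' ∪ B' = {1, 2, 3, 5, 6, 7, 8, 9, 10, 11} ✓

{1, 2, 3, 5, 6, 7, 8, 9, 10, 11}


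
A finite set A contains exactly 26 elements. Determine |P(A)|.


The set has 26 elements.
The power set contains all possible subsets.
|P(A)| = 2^|A| = 2^26 = 67108864

67108864


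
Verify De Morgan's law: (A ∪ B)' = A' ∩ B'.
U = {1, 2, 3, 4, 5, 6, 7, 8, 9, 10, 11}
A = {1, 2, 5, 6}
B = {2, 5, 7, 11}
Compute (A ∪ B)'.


U = {1, 2, 3, 4, 5, 6, 7, 8, 9, 10, 11}
A = {1, 2, 5, 6}, B = {2, 5, 7, 11}
A ∪ B = {1, 2, 5, 6, 7, 11}
(A ∪ B)' = U \ (A ∪ B) = {3, 4, 8, 9, 10}
Verification via A' ∩ B': A' = {3, 4, 7, 8, 9, 10, 11}, B' = {1, 3, 4, 6, 8, 9, 10}
A' ∩ B' = {3, 4, 8, 9, 10} ✓

{3, 4, 8, 9, 10}


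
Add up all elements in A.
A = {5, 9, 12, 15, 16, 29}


Set A = {5, 9, 12, 15, 16, 29}
Sum = 5 + 9 + 12 + 15 + 16 + 29 = 86

86


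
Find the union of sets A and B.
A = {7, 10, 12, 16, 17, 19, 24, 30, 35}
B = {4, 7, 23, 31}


Set A = {7, 10, 12, 16, 17, 19, 24, 30, 35}
Set B = {4, 7, 23, 31}
A ∪ B includes all elements in either set.
Elements from A: {7, 10, 12, 16, 17, 19, 24, 30, 35}
Elements from B not already included: {4, 23, 31}
A ∪ B = {4, 7, 10, 12, 16, 17, 19, 23, 24, 30, 31, 35}

{4, 7, 10, 12, 16, 17, 19, 23, 24, 30, 31, 35}


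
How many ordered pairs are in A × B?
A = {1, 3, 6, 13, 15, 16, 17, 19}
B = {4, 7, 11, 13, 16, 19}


Set A = {1, 3, 6, 13, 15, 16, 17, 19} has 8 elements.
Set B = {4, 7, 11, 13, 16, 19} has 6 elements.
|A × B| = |A| × |B| = 8 × 6 = 48

48


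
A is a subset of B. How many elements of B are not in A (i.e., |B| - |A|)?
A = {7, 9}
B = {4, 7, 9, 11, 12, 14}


Set A = {7, 9}, |A| = 2
Set B = {4, 7, 9, 11, 12, 14}, |B| = 6
Since A ⊆ B: B \ A = {4, 11, 12, 14}
|B| - |A| = 6 - 2 = 4

4


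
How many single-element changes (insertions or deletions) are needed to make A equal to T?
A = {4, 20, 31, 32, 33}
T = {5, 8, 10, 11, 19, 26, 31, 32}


Set A = {4, 20, 31, 32, 33}
Set T = {5, 8, 10, 11, 19, 26, 31, 32}
Elements to remove from A (in A, not in T): {4, 20, 33} → 3 removals
Elements to add to A (in T, not in A): {5, 8, 10, 11, 19, 26} → 6 additions
Total edits = 3 + 6 = 9

9


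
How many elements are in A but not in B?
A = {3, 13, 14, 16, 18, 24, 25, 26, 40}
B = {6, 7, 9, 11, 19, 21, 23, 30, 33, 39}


Set A = {3, 13, 14, 16, 18, 24, 25, 26, 40}
Set B = {6, 7, 9, 11, 19, 21, 23, 30, 33, 39}
A \ B = {3, 13, 14, 16, 18, 24, 25, 26, 40}
|A \ B| = 9

9


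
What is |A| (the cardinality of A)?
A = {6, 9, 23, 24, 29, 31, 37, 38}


Set A = {6, 9, 23, 24, 29, 31, 37, 38}
Listing elements: 6, 9, 23, 24, 29, 31, 37, 38
Counting: 8 elements
|A| = 8

8


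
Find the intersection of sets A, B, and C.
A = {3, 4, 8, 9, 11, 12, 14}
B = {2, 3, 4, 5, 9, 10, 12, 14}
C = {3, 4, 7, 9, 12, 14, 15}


Set A = {3, 4, 8, 9, 11, 12, 14}
Set B = {2, 3, 4, 5, 9, 10, 12, 14}
Set C = {3, 4, 7, 9, 12, 14, 15}
First, A ∩ B = {3, 4, 9, 12, 14}
Then, (A ∩ B) ∩ C = {3, 4, 9, 12, 14}

{3, 4, 9, 12, 14}


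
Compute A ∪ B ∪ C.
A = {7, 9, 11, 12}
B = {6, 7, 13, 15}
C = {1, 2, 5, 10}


Set A = {7, 9, 11, 12}
Set B = {6, 7, 13, 15}
Set C = {1, 2, 5, 10}
First, A ∪ B = {6, 7, 9, 11, 12, 13, 15}
Then, (A ∪ B) ∪ C = {1, 2, 5, 6, 7, 9, 10, 11, 12, 13, 15}

{1, 2, 5, 6, 7, 9, 10, 11, 12, 13, 15}


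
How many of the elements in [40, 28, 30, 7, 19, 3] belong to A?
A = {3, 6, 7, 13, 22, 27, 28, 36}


Set A = {3, 6, 7, 13, 22, 27, 28, 36}
Candidates: [40, 28, 30, 7, 19, 3]
Check each candidate:
40 ∉ A, 28 ∈ A, 30 ∉ A, 7 ∈ A, 19 ∉ A, 3 ∈ A
Count of candidates in A: 3

3


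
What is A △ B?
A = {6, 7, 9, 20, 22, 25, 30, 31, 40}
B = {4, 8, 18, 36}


Set A = {6, 7, 9, 20, 22, 25, 30, 31, 40}
Set B = {4, 8, 18, 36}
A △ B = (A \ B) ∪ (B \ A)
Elements in A but not B: {6, 7, 9, 20, 22, 25, 30, 31, 40}
Elements in B but not A: {4, 8, 18, 36}
A △ B = {4, 6, 7, 8, 9, 18, 20, 22, 25, 30, 31, 36, 40}

{4, 6, 7, 8, 9, 18, 20, 22, 25, 30, 31, 36, 40}


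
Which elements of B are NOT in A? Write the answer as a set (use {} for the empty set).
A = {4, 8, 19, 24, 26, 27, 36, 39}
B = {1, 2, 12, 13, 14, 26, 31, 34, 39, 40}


Set A = {4, 8, 19, 24, 26, 27, 36, 39}
Set B = {1, 2, 12, 13, 14, 26, 31, 34, 39, 40}
Check each element of B against A:
1 ∉ A (include), 2 ∉ A (include), 12 ∉ A (include), 13 ∉ A (include), 14 ∉ A (include), 26 ∈ A, 31 ∉ A (include), 34 ∉ A (include), 39 ∈ A, 40 ∉ A (include)
Elements of B not in A: {1, 2, 12, 13, 14, 31, 34, 40}

{1, 2, 12, 13, 14, 31, 34, 40}


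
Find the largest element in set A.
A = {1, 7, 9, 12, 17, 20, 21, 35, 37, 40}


Set A = {1, 7, 9, 12, 17, 20, 21, 35, 37, 40}
Elements in ascending order: 1, 7, 9, 12, 17, 20, 21, 35, 37, 40
The largest element is 40.

40


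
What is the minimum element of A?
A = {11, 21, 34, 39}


Set A = {11, 21, 34, 39}
Elements in ascending order: 11, 21, 34, 39
The smallest element is 11.

11


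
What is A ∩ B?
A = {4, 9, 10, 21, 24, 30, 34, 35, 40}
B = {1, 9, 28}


Set A = {4, 9, 10, 21, 24, 30, 34, 35, 40}
Set B = {1, 9, 28}
A ∩ B includes only elements in both sets.
Check each element of A against B:
4 ✗, 9 ✓, 10 ✗, 21 ✗, 24 ✗, 30 ✗, 34 ✗, 35 ✗, 40 ✗
A ∩ B = {9}

{9}


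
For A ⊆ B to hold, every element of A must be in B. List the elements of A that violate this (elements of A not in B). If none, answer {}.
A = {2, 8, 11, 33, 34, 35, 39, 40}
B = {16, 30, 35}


Set A = {2, 8, 11, 33, 34, 35, 39, 40}
Set B = {16, 30, 35}
Check each element of A against B:
2 ∉ B (include), 8 ∉ B (include), 11 ∉ B (include), 33 ∉ B (include), 34 ∉ B (include), 35 ∈ B, 39 ∉ B (include), 40 ∉ B (include)
Elements of A not in B: {2, 8, 11, 33, 34, 39, 40}

{2, 8, 11, 33, 34, 39, 40}


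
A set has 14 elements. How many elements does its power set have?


The set has 14 elements.
The power set contains all possible subsets.
|P(A)| = 2^|A| = 2^14 = 16384

16384


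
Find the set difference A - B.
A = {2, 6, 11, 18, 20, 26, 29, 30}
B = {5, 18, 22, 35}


Set A = {2, 6, 11, 18, 20, 26, 29, 30}
Set B = {5, 18, 22, 35}
A \ B includes elements in A that are not in B.
Check each element of A:
2 (not in B, keep), 6 (not in B, keep), 11 (not in B, keep), 18 (in B, remove), 20 (not in B, keep), 26 (not in B, keep), 29 (not in B, keep), 30 (not in B, keep)
A \ B = {2, 6, 11, 20, 26, 29, 30}

{2, 6, 11, 20, 26, 29, 30}


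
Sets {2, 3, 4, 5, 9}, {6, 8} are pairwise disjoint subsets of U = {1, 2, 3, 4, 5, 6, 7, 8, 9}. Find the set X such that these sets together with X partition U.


U = {1, 2, 3, 4, 5, 6, 7, 8, 9}
Shown blocks: {2, 3, 4, 5, 9}, {6, 8}
A partition's blocks are pairwise disjoint and cover U, so the missing block = U \ (union of shown blocks).
Union of shown blocks: {2, 3, 4, 5, 6, 8, 9}
Missing block = U \ (union) = {1, 7}

{1, 7}


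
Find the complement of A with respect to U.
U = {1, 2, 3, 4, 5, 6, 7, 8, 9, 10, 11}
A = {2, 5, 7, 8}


Universal set U = {1, 2, 3, 4, 5, 6, 7, 8, 9, 10, 11}
Set A = {2, 5, 7, 8}
A' = U \ A = elements in U but not in A
Checking each element of U:
1 (not in A, include), 2 (in A, exclude), 3 (not in A, include), 4 (not in A, include), 5 (in A, exclude), 6 (not in A, include), 7 (in A, exclude), 8 (in A, exclude), 9 (not in A, include), 10 (not in A, include), 11 (not in A, include)
A' = {1, 3, 4, 6, 9, 10, 11}

{1, 3, 4, 6, 9, 10, 11}


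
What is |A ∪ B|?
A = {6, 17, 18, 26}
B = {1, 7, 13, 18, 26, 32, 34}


Set A = {6, 17, 18, 26}, |A| = 4
Set B = {1, 7, 13, 18, 26, 32, 34}, |B| = 7
A ∩ B = {18, 26}, |A ∩ B| = 2
|A ∪ B| = |A| + |B| - |A ∩ B| = 4 + 7 - 2 = 9

9


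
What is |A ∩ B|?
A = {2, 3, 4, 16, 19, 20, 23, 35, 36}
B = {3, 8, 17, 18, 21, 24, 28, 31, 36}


Set A = {2, 3, 4, 16, 19, 20, 23, 35, 36}
Set B = {3, 8, 17, 18, 21, 24, 28, 31, 36}
A ∩ B = {3, 36}
|A ∩ B| = 2

2


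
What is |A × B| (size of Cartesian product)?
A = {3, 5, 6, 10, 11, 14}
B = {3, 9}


Set A = {3, 5, 6, 10, 11, 14} has 6 elements.
Set B = {3, 9} has 2 elements.
|A × B| = |A| × |B| = 6 × 2 = 12

12


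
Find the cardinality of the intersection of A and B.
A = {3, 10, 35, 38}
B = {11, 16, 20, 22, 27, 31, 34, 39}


Set A = {3, 10, 35, 38}
Set B = {11, 16, 20, 22, 27, 31, 34, 39}
A ∩ B = {}
|A ∩ B| = 0

0


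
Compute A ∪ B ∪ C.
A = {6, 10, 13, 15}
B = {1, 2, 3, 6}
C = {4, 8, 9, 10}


Set A = {6, 10, 13, 15}
Set B = {1, 2, 3, 6}
Set C = {4, 8, 9, 10}
First, A ∪ B = {1, 2, 3, 6, 10, 13, 15}
Then, (A ∪ B) ∪ C = {1, 2, 3, 4, 6, 8, 9, 10, 13, 15}

{1, 2, 3, 4, 6, 8, 9, 10, 13, 15}


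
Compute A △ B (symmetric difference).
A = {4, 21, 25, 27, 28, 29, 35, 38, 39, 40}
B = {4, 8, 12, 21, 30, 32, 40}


Set A = {4, 21, 25, 27, 28, 29, 35, 38, 39, 40}
Set B = {4, 8, 12, 21, 30, 32, 40}
A △ B = (A \ B) ∪ (B \ A)
Elements in A but not B: {25, 27, 28, 29, 35, 38, 39}
Elements in B but not A: {8, 12, 30, 32}
A △ B = {8, 12, 25, 27, 28, 29, 30, 32, 35, 38, 39}

{8, 12, 25, 27, 28, 29, 30, 32, 35, 38, 39}


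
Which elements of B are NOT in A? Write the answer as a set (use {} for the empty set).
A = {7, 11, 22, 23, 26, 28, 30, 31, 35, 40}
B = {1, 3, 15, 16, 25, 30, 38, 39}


Set A = {7, 11, 22, 23, 26, 28, 30, 31, 35, 40}
Set B = {1, 3, 15, 16, 25, 30, 38, 39}
Check each element of B against A:
1 ∉ A (include), 3 ∉ A (include), 15 ∉ A (include), 16 ∉ A (include), 25 ∉ A (include), 30 ∈ A, 38 ∉ A (include), 39 ∉ A (include)
Elements of B not in A: {1, 3, 15, 16, 25, 38, 39}

{1, 3, 15, 16, 25, 38, 39}


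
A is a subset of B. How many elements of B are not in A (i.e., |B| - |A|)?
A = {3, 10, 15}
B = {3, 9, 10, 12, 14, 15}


Set A = {3, 10, 15}, |A| = 3
Set B = {3, 9, 10, 12, 14, 15}, |B| = 6
Since A ⊆ B: B \ A = {9, 12, 14}
|B| - |A| = 6 - 3 = 3

3


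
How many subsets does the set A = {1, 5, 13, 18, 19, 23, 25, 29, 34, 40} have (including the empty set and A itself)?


Set A = {1, 5, 13, 18, 19, 23, 25, 29, 34, 40}
|A| = 10
The power set P(A) contains all subsets of A.
|P(A)| = 2^|A| = 2^10 = 1024

1024


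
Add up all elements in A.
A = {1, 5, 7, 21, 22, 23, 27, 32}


Set A = {1, 5, 7, 21, 22, 23, 27, 32}
Sum = 1 + 5 + 7 + 21 + 22 + 23 + 27 + 32 = 138

138


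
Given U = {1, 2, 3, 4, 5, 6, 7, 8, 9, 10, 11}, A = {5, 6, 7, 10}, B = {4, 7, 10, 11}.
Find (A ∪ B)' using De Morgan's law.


U = {1, 2, 3, 4, 5, 6, 7, 8, 9, 10, 11}
A = {5, 6, 7, 10}, B = {4, 7, 10, 11}
A ∪ B = {4, 5, 6, 7, 10, 11}
(A ∪ B)' = U \ (A ∪ B) = {1, 2, 3, 8, 9}
Verification via A' ∩ B': A' = {1, 2, 3, 4, 8, 9, 11}, B' = {1, 2, 3, 5, 6, 8, 9}
A' ∩ B' = {1, 2, 3, 8, 9} ✓

{1, 2, 3, 8, 9}


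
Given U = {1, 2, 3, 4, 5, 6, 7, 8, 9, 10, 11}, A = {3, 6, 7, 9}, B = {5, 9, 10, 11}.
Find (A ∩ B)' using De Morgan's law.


U = {1, 2, 3, 4, 5, 6, 7, 8, 9, 10, 11}
A = {3, 6, 7, 9}, B = {5, 9, 10, 11}
A ∩ B = {9}
(A ∩ B)' = U \ (A ∩ B) = {1, 2, 3, 4, 5, 6, 7, 8, 10, 11}
Verification via A' ∪ B': A' = {1, 2, 4, 5, 8, 10, 11}, B' = {1, 2, 3, 4, 6, 7, 8}
A' ∪ B' = {1, 2, 3, 4, 5, 6, 7, 8, 10, 11} ✓

{1, 2, 3, 4, 5, 6, 7, 8, 10, 11}


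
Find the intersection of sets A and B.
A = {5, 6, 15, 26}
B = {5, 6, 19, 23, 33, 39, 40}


Set A = {5, 6, 15, 26}
Set B = {5, 6, 19, 23, 33, 39, 40}
A ∩ B includes only elements in both sets.
Check each element of A against B:
5 ✓, 6 ✓, 15 ✗, 26 ✗
A ∩ B = {5, 6}

{5, 6}


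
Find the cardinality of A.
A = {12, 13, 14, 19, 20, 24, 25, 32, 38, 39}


Set A = {12, 13, 14, 19, 20, 24, 25, 32, 38, 39}
Listing elements: 12, 13, 14, 19, 20, 24, 25, 32, 38, 39
Counting: 10 elements
|A| = 10

10


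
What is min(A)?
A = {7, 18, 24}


Set A = {7, 18, 24}
Elements in ascending order: 7, 18, 24
The smallest element is 7.

7


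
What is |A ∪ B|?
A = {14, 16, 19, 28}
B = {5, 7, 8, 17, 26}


Set A = {14, 16, 19, 28}, |A| = 4
Set B = {5, 7, 8, 17, 26}, |B| = 5
A ∩ B = {}, |A ∩ B| = 0
|A ∪ B| = |A| + |B| - |A ∩ B| = 4 + 5 - 0 = 9

9


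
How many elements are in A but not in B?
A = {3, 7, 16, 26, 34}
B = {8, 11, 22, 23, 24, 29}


Set A = {3, 7, 16, 26, 34}
Set B = {8, 11, 22, 23, 24, 29}
A \ B = {3, 7, 16, 26, 34}
|A \ B| = 5

5


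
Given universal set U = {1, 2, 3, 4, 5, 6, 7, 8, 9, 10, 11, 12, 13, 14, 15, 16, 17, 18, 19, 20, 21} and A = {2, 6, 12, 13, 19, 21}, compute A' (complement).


Universal set U = {1, 2, 3, 4, 5, 6, 7, 8, 9, 10, 11, 12, 13, 14, 15, 16, 17, 18, 19, 20, 21}
Set A = {2, 6, 12, 13, 19, 21}
A' = U \ A = elements in U but not in A
Checking each element of U:
1 (not in A, include), 2 (in A, exclude), 3 (not in A, include), 4 (not in A, include), 5 (not in A, include), 6 (in A, exclude), 7 (not in A, include), 8 (not in A, include), 9 (not in A, include), 10 (not in A, include), 11 (not in A, include), 12 (in A, exclude), 13 (in A, exclude), 14 (not in A, include), 15 (not in A, include), 16 (not in A, include), 17 (not in A, include), 18 (not in A, include), 19 (in A, exclude), 20 (not in A, include), 21 (in A, exclude)
A' = {1, 3, 4, 5, 7, 8, 9, 10, 11, 14, 15, 16, 17, 18, 20}

{1, 3, 4, 5, 7, 8, 9, 10, 11, 14, 15, 16, 17, 18, 20}


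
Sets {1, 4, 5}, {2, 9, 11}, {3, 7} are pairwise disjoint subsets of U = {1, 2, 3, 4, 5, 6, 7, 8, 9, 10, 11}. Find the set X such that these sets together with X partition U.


U = {1, 2, 3, 4, 5, 6, 7, 8, 9, 10, 11}
Shown blocks: {1, 4, 5}, {2, 9, 11}, {3, 7}
A partition's blocks are pairwise disjoint and cover U, so the missing block = U \ (union of shown blocks).
Union of shown blocks: {1, 2, 3, 4, 5, 7, 9, 11}
Missing block = U \ (union) = {6, 8, 10}

{6, 8, 10}


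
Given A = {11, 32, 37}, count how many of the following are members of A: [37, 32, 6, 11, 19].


Set A = {11, 32, 37}
Candidates: [37, 32, 6, 11, 19]
Check each candidate:
37 ∈ A, 32 ∈ A, 6 ∉ A, 11 ∈ A, 19 ∉ A
Count of candidates in A: 3

3


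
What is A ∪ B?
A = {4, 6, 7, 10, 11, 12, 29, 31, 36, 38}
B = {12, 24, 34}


Set A = {4, 6, 7, 10, 11, 12, 29, 31, 36, 38}
Set B = {12, 24, 34}
A ∪ B includes all elements in either set.
Elements from A: {4, 6, 7, 10, 11, 12, 29, 31, 36, 38}
Elements from B not already included: {24, 34}
A ∪ B = {4, 6, 7, 10, 11, 12, 24, 29, 31, 34, 36, 38}

{4, 6, 7, 10, 11, 12, 24, 29, 31, 34, 36, 38}


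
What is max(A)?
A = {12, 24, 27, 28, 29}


Set A = {12, 24, 27, 28, 29}
Elements in ascending order: 12, 24, 27, 28, 29
The largest element is 29.

29


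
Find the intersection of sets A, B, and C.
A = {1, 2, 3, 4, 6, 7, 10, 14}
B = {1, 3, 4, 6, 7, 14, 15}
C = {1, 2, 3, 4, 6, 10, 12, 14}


Set A = {1, 2, 3, 4, 6, 7, 10, 14}
Set B = {1, 3, 4, 6, 7, 14, 15}
Set C = {1, 2, 3, 4, 6, 10, 12, 14}
First, A ∩ B = {1, 3, 4, 6, 7, 14}
Then, (A ∩ B) ∩ C = {1, 3, 4, 6, 14}

{1, 3, 4, 6, 14}


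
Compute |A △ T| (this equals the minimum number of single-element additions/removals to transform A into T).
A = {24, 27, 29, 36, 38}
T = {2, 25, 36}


Set A = {24, 27, 29, 36, 38}
Set T = {2, 25, 36}
Elements to remove from A (in A, not in T): {24, 27, 29, 38} → 4 removals
Elements to add to A (in T, not in A): {2, 25} → 2 additions
Total edits = 4 + 2 = 6

6


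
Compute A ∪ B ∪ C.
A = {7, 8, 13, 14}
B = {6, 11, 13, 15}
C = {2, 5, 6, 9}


Set A = {7, 8, 13, 14}
Set B = {6, 11, 13, 15}
Set C = {2, 5, 6, 9}
First, A ∪ B = {6, 7, 8, 11, 13, 14, 15}
Then, (A ∪ B) ∪ C = {2, 5, 6, 7, 8, 9, 11, 13, 14, 15}

{2, 5, 6, 7, 8, 9, 11, 13, 14, 15}


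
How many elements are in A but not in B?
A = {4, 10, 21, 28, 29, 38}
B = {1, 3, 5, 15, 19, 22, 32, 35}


Set A = {4, 10, 21, 28, 29, 38}
Set B = {1, 3, 5, 15, 19, 22, 32, 35}
A \ B = {4, 10, 21, 28, 29, 38}
|A \ B| = 6

6


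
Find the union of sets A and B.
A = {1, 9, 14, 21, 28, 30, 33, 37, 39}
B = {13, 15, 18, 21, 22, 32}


Set A = {1, 9, 14, 21, 28, 30, 33, 37, 39}
Set B = {13, 15, 18, 21, 22, 32}
A ∪ B includes all elements in either set.
Elements from A: {1, 9, 14, 21, 28, 30, 33, 37, 39}
Elements from B not already included: {13, 15, 18, 22, 32}
A ∪ B = {1, 9, 13, 14, 15, 18, 21, 22, 28, 30, 32, 33, 37, 39}

{1, 9, 13, 14, 15, 18, 21, 22, 28, 30, 32, 33, 37, 39}


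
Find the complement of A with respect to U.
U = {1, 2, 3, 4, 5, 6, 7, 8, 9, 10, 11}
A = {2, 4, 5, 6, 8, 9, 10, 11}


Universal set U = {1, 2, 3, 4, 5, 6, 7, 8, 9, 10, 11}
Set A = {2, 4, 5, 6, 8, 9, 10, 11}
A' = U \ A = elements in U but not in A
Checking each element of U:
1 (not in A, include), 2 (in A, exclude), 3 (not in A, include), 4 (in A, exclude), 5 (in A, exclude), 6 (in A, exclude), 7 (not in A, include), 8 (in A, exclude), 9 (in A, exclude), 10 (in A, exclude), 11 (in A, exclude)
A' = {1, 3, 7}

{1, 3, 7}


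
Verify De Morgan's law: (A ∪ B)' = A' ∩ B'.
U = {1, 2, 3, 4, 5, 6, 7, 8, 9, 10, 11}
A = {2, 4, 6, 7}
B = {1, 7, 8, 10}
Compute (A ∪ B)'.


U = {1, 2, 3, 4, 5, 6, 7, 8, 9, 10, 11}
A = {2, 4, 6, 7}, B = {1, 7, 8, 10}
A ∪ B = {1, 2, 4, 6, 7, 8, 10}
(A ∪ B)' = U \ (A ∪ B) = {3, 5, 9, 11}
Verification via A' ∩ B': A' = {1, 3, 5, 8, 9, 10, 11}, B' = {2, 3, 4, 5, 6, 9, 11}
A' ∩ B' = {3, 5, 9, 11} ✓

{3, 5, 9, 11}


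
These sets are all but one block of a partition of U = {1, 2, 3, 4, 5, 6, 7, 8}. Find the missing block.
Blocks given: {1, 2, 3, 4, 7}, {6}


U = {1, 2, 3, 4, 5, 6, 7, 8}
Shown blocks: {1, 2, 3, 4, 7}, {6}
A partition's blocks are pairwise disjoint and cover U, so the missing block = U \ (union of shown blocks).
Union of shown blocks: {1, 2, 3, 4, 6, 7}
Missing block = U \ (union) = {5, 8}

{5, 8}
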